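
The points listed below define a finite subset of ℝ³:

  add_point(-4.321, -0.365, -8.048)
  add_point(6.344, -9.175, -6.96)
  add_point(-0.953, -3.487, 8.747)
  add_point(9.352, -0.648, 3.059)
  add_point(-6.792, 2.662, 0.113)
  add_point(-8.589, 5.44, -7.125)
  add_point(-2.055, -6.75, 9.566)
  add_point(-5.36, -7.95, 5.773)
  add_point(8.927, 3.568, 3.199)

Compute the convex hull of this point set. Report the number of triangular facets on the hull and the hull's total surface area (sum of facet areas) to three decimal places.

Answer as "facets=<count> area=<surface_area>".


9 of the 9 inputs are extreme points: [0, 1, 2, 3, 4, 5, 6, 7, 8].

Facet areas (half cross-product norm):
  f1: (p1, p6, p3) → 97.1418
  f2: (p7, p1, p6) → 44.4930
  f3: (p8, p6, p3) → 29.0283
  f4: (p8, p1, p5) → 156.1741
  f5: (p8, p1, p3) → 22.2068
  f6: (p0, p1, p5) → 15.8867
  f7: (p0, p7, p5) → 55.7935
  f8: (p0, p7, p1) → 103.7482
  f9: (p4, p8, p5) → 59.1482
  f10: (p4, p7, p5) → 31.4616
  f11: (p4, p7, p6) → 30.5895
  f12: (p2, p8, p6) → 13.7322
  f13: (p2, p4, p6) → 18.7539
  f14: (p2, p4, p8) → 79.0003
Σ area = 757.158

Check V−E+F: 9 − 21 + 14 = 2.

facets=14 area=757.158


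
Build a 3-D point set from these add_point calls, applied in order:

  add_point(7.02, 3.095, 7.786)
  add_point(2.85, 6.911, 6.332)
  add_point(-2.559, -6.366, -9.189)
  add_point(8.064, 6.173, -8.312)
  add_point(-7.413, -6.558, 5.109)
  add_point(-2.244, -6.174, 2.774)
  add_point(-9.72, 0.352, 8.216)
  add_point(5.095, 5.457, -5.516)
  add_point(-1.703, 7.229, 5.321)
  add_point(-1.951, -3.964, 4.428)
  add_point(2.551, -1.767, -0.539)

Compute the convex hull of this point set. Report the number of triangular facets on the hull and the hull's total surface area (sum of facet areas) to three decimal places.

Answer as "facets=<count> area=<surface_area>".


facets=16 area=776.838

10 of the 11 inputs are extreme points: [0, 1, 2, 3, 4, 5, 6, 7, 8, 10].

Triangle areas on the boundary:
  f1: (p4, p2, p6) → 53.2799
  f2: (p0, p4, p6) → 66.3691
  f3: (p8, p2, p6) → 105.0069
  f4: (p10, p2, p3) → 68.5148
  f5: (p10, p0, p3) → 65.8991
  f6: (p7, p2, p3) → 28.2608
  f7: (p7, p8, p3) → 10.4597
  f8: (p7, p8, p2) → 93.8888
  f9: (p1, p0, p3) → 45.3847
  f10: (p1, p8, p3) → 36.0841
  f11: (p1, p0, p6) → 39.8788
  f12: (p1, p8, p6) → 20.2238
  f13: (p5, p0, p4) → 34.5783
  f14: (p5, p10, p0) → 38.0633
  f15: (p5, p4, p2) → 31.3906
  f16: (p5, p10, p2) → 39.5553
Σ area = 776.838

Euler: V−E+F = 10−24+16 = 2.


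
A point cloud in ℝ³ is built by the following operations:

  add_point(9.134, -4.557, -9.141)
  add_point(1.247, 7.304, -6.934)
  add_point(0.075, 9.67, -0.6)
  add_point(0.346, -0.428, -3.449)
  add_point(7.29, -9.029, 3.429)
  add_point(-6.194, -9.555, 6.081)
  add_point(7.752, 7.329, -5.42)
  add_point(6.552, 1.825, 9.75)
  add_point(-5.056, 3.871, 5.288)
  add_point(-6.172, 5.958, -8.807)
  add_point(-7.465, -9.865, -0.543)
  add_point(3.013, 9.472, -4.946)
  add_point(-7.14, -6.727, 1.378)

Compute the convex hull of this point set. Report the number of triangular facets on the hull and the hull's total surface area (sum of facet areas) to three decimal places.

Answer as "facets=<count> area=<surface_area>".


facets=20 area=1135.667

Extreme-point indices: [0, 1, 2, 4, 5, 6, 7, 8, 9, 10, 11, 12] — 12 of 13 on the boundary.

Area of each hull facet:
  f1: (p9, p0, p10) → 149.8436
  f2: (p4, p0, p10) → 102.6182
  f3: (p4, p7, p0) → 83.1807
  f4: (p8, p7, p2) → 60.3557
  f5: (p8, p9, p2) → 53.2501
  f6: (p6, p7, p0) → 101.3257
  f7: (p6, p7, p2) → 67.3223
  f8: (p5, p4, p10) → 46.4276
  f9: (p5, p4, p7) → 85.8770
  f10: (p5, p8, p7) → 84.5889
  f11: (p12, p9, p10) → 28.2878
  f12: (p12, p8, p9) → 80.1650
  f13: (p12, p5, p10) → 10.2818
  f14: (p12, p5, p8) → 31.6206
  f15: (p11, p9, p2) → 27.3206
  f16: (p11, p6, p2) → 10.9826
  f17: (p1, p11, p9) → 8.9542
  f18: (p1, p11, p6) → 8.8505
  f19: (p1, p9, p0) → 52.5949
  f20: (p1, p6, p0) → 41.8197
Σ area = 1135.667

Euler: V−E+F = 12−30+20 = 2.


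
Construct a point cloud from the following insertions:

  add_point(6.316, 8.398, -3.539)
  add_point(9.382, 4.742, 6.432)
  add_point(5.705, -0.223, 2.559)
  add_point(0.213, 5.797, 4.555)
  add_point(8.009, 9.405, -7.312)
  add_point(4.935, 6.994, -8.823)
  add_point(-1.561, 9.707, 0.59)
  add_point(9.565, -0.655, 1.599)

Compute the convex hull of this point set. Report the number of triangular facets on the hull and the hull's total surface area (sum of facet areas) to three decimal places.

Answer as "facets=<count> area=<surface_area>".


7 of the 8 inputs are extreme points: [1, 2, 3, 4, 5, 6, 7].

Triangle areas on the boundary:
  f1: (p3, p1, p6) → 23.7446
  f2: (p4, p1, p6) → 77.3099
  f3: (p4, p5, p6) → 24.6146
  f4: (p4, p1, p7) → 48.6828
  f5: (p4, p5, p7) → 28.1748
  f6: (p2, p1, p7) → 13.9801
  f7: (p2, p3, p1) → 29.3211
  f8: (p2, p5, p7) → 26.8965
  f9: (p2, p5, p6) → 67.7522
  f10: (p2, p3, p6) → 20.9802
Σ area = 361.457

Euler characteristic 7−15+10 = 2 ✓

facets=10 area=361.457


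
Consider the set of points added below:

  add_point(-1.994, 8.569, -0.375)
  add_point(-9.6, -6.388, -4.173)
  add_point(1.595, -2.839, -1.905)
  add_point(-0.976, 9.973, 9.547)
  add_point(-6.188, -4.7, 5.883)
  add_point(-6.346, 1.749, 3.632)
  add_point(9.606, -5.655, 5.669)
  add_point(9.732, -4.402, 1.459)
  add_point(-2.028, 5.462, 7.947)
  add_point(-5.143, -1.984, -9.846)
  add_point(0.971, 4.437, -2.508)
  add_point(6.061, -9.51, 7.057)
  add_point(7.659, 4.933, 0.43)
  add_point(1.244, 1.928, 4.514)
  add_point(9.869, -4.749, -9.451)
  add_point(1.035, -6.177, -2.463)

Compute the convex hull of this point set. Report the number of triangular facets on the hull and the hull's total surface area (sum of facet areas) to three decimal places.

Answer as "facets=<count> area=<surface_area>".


facets=18 area=1093.743

Extreme-point indices: [0, 1, 3, 4, 5, 6, 7, 9, 11, 12, 14] — 11 of 16 on the boundary.

Triangle areas on the boundary:
  f1: (p11, p14, p1) → 156.7294
  f2: (p4, p11, p1) → 67.2910
  f3: (p4, p11, p3) → 105.6642
  f4: (p6, p11, p14) → 39.0233
  f5: (p6, p11, p3) → 51.4707
  f6: (p9, p14, p1) → 58.9544
  f7: (p9, p0, p1) → 61.2927
  f8: (p9, p0, p14) → 110.3586
  f9: (p12, p0, p14) → 68.2808
  f10: (p12, p0, p3) → 51.7179
  f11: (p12, p6, p3) → 80.2211
  f12: (p5, p4, p1) → 36.2147
  f13: (p5, p4, p3) → 34.0056
  f14: (p5, p0, p1) → 49.3761
  f15: (p5, p0, p3) → 43.6067
  f16: (p7, p6, p14) → 7.5768
  f17: (p7, p12, p14) → 52.3532
  f18: (p7, p12, p6) → 19.6056
Σ area = 1093.743

Euler characteristic 11−27+18 = 2 ✓


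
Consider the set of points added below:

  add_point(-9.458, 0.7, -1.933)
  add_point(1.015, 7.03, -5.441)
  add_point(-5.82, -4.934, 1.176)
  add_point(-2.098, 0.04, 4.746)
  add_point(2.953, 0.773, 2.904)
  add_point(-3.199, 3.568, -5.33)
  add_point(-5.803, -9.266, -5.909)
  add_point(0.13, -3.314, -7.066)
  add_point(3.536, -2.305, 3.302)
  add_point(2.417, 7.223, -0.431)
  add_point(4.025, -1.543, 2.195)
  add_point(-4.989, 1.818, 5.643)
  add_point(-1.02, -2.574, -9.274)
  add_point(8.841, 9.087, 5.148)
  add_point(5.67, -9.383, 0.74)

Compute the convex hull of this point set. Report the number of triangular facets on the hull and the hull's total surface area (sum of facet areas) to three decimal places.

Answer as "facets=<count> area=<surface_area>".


Extreme-point indices: [0, 1, 2, 3, 5, 6, 8, 9, 11, 12, 13, 14] — 12 of 15 on the boundary.

Area of each hull facet:
  f1: (p12, p14, p13) → 129.7002
  f2: (p6, p12, p0) → 47.0759
  f3: (p6, p12, p14) → 56.7524
  f4: (p1, p12, p13) → 58.9694
  f5: (p8, p14, p13) → 33.1428
  f6: (p8, p11, p13) → 61.8757
  f7: (p2, p6, p14) → 49.9347
  f8: (p2, p11, p14) → 48.8987
  f9: (p2, p6, p0) → 30.6693
  f10: (p2, p11, p0) → 28.1636
  f11: (p5, p12, p0) → 28.8591
  f12: (p5, p1, p0) → 10.1028
  f13: (p5, p1, p12) → 19.9441
  f14: (p9, p11, p13) → 46.4002
  f15: (p9, p1, p13) → 12.8810
  f16: (p9, p11, p0) → 48.6365
  f17: (p9, p1, p0) → 33.1266
  f18: (p3, p11, p14) → 7.1314
  f19: (p3, p8, p14) → 18.4579
  f20: (p3, p8, p11) → 1.6935
Σ area = 772.416

Euler: V−E+F = 12−30+20 = 2.

facets=20 area=772.416


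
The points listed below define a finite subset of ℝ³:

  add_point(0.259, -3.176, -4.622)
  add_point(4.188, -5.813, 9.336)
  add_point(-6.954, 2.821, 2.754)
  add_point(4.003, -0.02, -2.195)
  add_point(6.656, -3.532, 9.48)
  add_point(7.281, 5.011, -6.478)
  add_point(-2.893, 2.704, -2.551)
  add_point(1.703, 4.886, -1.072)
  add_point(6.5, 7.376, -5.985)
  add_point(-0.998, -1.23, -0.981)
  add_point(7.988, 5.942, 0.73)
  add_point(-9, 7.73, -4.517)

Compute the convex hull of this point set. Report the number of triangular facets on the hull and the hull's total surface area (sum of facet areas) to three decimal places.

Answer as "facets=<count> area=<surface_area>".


8 of the 12 inputs are extreme points: [0, 1, 2, 4, 5, 8, 10, 11].

Facet areas (half cross-product norm):
  f1: (p0, p5, p11) → 77.3581
  f2: (p2, p10, p11) → 69.3557
  f3: (p2, p0, p11) → 53.5415
  f4: (p2, p0, p1) → 82.8756
  f5: (p8, p10, p11) → 54.2762
  f6: (p8, p5, p11) → 18.5515
  f7: (p8, p5, p10) → 8.8974
  f8: (p4, p2, p10) → 93.9970
  f9: (p4, p2, p1) → 25.7959
  f10: (p4, p5, p10) → 39.1194
  f11: (p4, p0, p1) → 24.6239
  f12: (p4, p0, p5) → 84.3896
Σ area = 632.782

Euler characteristic 8−18+12 = 2 ✓

facets=12 area=632.782


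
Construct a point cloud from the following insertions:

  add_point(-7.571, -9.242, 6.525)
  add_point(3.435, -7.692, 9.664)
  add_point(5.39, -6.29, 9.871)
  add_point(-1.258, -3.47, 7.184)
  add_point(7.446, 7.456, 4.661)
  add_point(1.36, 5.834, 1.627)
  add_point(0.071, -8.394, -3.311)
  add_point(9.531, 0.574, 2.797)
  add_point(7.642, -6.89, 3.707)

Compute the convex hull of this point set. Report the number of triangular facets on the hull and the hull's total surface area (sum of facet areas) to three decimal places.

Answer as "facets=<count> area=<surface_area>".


Points on the hull: [0, 1, 2, 3, 4, 5, 6, 7, 8] (9 of 9).

Area of each hull facet:
  f1: (p2, p4, p7) → 37.6219
  f2: (p5, p6, p0) → 93.4105
  f3: (p5, p4, p7) → 25.8847
  f4: (p5, p6, p7) → 67.9397
  f5: (p3, p2, p4) → 53.7398
  f6: (p3, p5, p0) → 34.3424
  f7: (p3, p5, p4) → 38.3227
  f8: (p1, p6, p0) → 66.7369
  f9: (p1, p3, p0) → 28.8890
  f10: (p1, p3, p2) → 7.9686
  f11: (p8, p6, p7) → 39.2919
  f12: (p8, p2, p7) → 25.4031
  f13: (p8, p1, p6) → 38.0190
  f14: (p8, p1, p2) → 7.8736
Σ area = 565.444

Euler characteristic 9−21+14 = 2 ✓

facets=14 area=565.444


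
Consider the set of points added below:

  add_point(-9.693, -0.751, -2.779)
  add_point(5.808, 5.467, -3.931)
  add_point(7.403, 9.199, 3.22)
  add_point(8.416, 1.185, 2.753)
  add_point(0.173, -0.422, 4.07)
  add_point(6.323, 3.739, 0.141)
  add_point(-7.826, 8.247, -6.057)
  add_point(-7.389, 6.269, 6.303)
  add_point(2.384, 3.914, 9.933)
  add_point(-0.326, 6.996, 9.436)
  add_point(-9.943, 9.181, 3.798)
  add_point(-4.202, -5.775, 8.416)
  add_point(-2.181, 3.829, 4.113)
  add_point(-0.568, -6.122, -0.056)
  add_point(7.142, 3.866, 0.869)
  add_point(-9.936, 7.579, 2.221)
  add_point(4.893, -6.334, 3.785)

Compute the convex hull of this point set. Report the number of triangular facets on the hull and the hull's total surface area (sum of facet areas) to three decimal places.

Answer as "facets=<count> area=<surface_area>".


Points on the hull: [0, 1, 2, 3, 6, 7, 8, 9, 10, 11, 13, 15, 16] (13 of 17).

Facet areas (half cross-product norm):
  f1: (p8, p16, p3) → 40.6565
  f2: (p15, p6, p10) → 7.5343
  f3: (p15, p0, p10) → 2.5744
  f4: (p15, p0, p6) → 37.4641
  f5: (p13, p0, p6) → 49.3989
  f6: (p2, p6, p10) → 85.2489
  f7: (p2, p8, p3) → 36.2729
  f8: (p11, p0, p10) → 79.3029
  f9: (p11, p13, p0) → 50.0726
  f10: (p11, p8, p16) → 55.5156
  f11: (p11, p13, p16) → 30.1577
  f12: (p9, p2, p10) → 55.0757
  f13: (p9, p2, p8) → 20.2590
  f14: (p9, p11, p8) → 23.7601
  f15: (p1, p2, p3) → 29.2645
  f16: (p1, p2, p6) → 56.3236
  f17: (p1, p13, p6) → 94.1813
  f18: (p1, p16, p3) → 31.5965
  f19: (p1, p13, p16) → 45.1976
  f20: (p7, p11, p10) → 16.1624
  f21: (p7, p9, p10) → 13.3842
  f22: (p7, p9, p11) → 47.9647
Σ area = 907.368

Euler: V−E+F = 13−33+22 = 2.

facets=22 area=907.368


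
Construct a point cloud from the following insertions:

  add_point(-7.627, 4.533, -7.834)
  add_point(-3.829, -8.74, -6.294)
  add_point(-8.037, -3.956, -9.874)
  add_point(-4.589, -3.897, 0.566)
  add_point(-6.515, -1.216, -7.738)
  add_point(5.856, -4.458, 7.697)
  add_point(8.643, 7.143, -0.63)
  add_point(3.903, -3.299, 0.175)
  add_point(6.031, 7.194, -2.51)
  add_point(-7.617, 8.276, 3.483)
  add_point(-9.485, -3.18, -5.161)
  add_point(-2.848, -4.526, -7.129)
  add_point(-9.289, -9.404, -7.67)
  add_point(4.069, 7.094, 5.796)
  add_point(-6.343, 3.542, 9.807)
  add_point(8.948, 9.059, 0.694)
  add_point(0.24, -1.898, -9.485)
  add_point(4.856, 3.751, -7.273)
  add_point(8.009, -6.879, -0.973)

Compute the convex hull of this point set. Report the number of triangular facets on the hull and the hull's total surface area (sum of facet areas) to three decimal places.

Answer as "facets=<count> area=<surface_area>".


facets=26 area=1133.642

Extreme-point indices: [0, 1, 2, 5, 6, 8, 9, 10, 12, 13, 14, 15, 16, 17, 18] — 15 of 19 on the boundary.

Per-facet area ½‖(b−a)×(c−a)‖:
  f1: (p14, p12, p10) → 39.9177
  f2: (p5, p14, p12) → 153.0861
  f3: (p18, p5, p15) → 69.7703
  f4: (p18, p5, p12) → 85.5800
  f5: (p13, p5, p15) → 41.7447
  f6: (p13, p5, p14) → 67.6905
  f7: (p9, p0, p15) → 99.2092
  f8: (p9, p13, p15) → 38.2604
  f9: (p9, p13, p14) → 44.5614
  f10: (p9, p14, p10) → 57.8843
  f11: (p9, p0, p10) → 49.8911
  f12: (p8, p0, p15) → 16.6775
  f13: (p2, p16, p12) → 23.4667
  f14: (p2, p16, p0) → 35.7059
  f15: (p2, p12, p10) → 14.4558
  f16: (p2, p0, p10) → 20.3680
  f17: (p1, p18, p12) → 6.5028
  f18: (p1, p16, p12) → 21.5872
  f19: (p1, p16, p18) → 51.7579
  f20: (p17, p8, p0) → 36.7972
  f21: (p17, p16, p0) → 39.1945
  f22: (p17, p8, p15) → 6.4974
  f23: (p17, p16, p18) → 45.9745
  f24: (p6, p18, p15) → 9.0913
  f25: (p6, p17, p15) → 5.3731
  f26: (p6, p17, p18) → 52.5967
Σ area = 1133.642

Euler: V−E+F = 15−39+26 = 2.


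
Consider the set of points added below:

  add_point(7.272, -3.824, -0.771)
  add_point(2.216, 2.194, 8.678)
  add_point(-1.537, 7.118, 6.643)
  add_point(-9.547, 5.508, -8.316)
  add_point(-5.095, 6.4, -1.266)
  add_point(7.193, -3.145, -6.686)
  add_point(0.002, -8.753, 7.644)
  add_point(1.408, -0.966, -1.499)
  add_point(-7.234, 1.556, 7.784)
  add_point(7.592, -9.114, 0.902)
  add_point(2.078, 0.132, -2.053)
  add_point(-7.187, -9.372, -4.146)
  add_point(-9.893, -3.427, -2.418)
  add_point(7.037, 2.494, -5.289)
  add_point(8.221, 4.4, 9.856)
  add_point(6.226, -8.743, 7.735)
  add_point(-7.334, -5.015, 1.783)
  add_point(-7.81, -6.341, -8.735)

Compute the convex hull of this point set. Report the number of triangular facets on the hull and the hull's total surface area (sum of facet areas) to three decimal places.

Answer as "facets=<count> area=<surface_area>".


facets=24 area=1182.106

Points on the hull: [2, 3, 4, 5, 6, 8, 9, 11, 12, 13, 14, 15, 16, 17] (14 of 18).

Area of each hull facet:
  f1: (p17, p11, p12) → 17.7470
  f2: (p3, p17, p12) → 38.4324
  f3: (p5, p3, p17) → 92.5069
  f4: (p16, p11, p12) → 16.8584
  f5: (p16, p6, p11) → 36.1577
  f6: (p4, p2, p3) → 5.1606
  f7: (p13, p5, p14) → 41.5652
  f8: (p13, p5, p3) → 49.1666
  f9: (p13, p4, p3) → 54.9305
  f10: (p13, p2, p14) → 76.5549
  f11: (p13, p4, p2) → 57.9955
  f12: (p15, p6, p14) → 41.4101
  f13: (p8, p16, p12) → 21.7381
  f14: (p8, p3, p12) → 62.0194
  f15: (p8, p2, p3) → 65.9305
  f16: (p8, p16, p6) → 44.6119
  f17: (p8, p6, p14) → 90.9663
  f18: (p8, p2, p14) → 38.5713
  f19: (p9, p17, p11) → 40.2360
  f20: (p9, p5, p17) → 74.7585
  f21: (p9, p6, p11) → 69.0735
  f22: (p9, p15, p6) → 21.3581
  f23: (p9, p5, p14) → 78.1316
  f24: (p9, p15, p14) → 46.2252
Σ area = 1182.106

Euler: V−E+F = 14−36+24 = 2.


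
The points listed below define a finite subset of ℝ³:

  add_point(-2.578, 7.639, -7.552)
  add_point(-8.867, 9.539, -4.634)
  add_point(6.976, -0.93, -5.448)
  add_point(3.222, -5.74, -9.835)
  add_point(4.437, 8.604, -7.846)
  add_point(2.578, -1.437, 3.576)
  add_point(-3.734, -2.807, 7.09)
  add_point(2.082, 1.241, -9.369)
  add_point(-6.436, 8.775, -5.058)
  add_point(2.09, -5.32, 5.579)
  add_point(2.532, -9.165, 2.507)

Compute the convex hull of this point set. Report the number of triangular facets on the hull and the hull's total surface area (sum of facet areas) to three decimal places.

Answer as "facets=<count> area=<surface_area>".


facets=16 area=693.857

Points on the hull: [0, 1, 2, 3, 4, 5, 6, 7, 9, 10] (10 of 11).

Triangle areas on the boundary:
  f1: (p3, p10, p2) → 44.8922
  f2: (p0, p3, p1) → 40.4890
  f3: (p6, p3, p1) → 152.1509
  f4: (p6, p3, p10) → 61.3131
  f5: (p9, p10, p2) → 30.2302
  f6: (p9, p5, p2) → 19.1072
  f7: (p9, p6, p10) → 13.7226
  f8: (p9, p6, p5) → 14.2007
  f9: (p7, p0, p3) → 13.5194
  f10: (p4, p5, p2) → 50.4517
  f11: (p4, p7, p0) → 25.4013
  f12: (p4, p3, p2) → 35.9032
  f13: (p4, p7, p3) → 13.0059
  f14: (p4, p0, p1) → 13.5497
  f15: (p4, p6, p1) → 120.1359
  f16: (p4, p6, p5) → 45.7838
Σ area = 693.857

Check V−E+F: 10 − 24 + 16 = 2.


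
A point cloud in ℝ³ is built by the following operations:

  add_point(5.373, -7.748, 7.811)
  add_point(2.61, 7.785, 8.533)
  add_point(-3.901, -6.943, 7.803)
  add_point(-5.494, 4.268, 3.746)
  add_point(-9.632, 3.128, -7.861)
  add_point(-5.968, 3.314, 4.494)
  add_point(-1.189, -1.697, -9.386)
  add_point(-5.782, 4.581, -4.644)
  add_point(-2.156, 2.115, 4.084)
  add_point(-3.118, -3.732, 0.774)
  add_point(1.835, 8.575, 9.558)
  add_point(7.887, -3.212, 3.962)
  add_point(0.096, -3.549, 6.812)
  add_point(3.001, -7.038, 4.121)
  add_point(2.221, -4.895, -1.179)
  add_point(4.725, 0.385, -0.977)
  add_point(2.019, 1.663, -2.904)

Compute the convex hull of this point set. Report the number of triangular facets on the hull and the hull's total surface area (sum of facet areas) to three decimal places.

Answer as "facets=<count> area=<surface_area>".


facets=24 area=762.796

Hull vertices (14/17): indices [0, 1, 2, 3, 4, 5, 6, 7, 10, 11, 13, 14, 15, 16].

Per-facet area ½‖(b−a)×(c−a)‖:
  f1: (p0, p10, p11) → 45.6879
  f2: (p2, p0, p10) → 74.7117
  f3: (p5, p2, p4) → 66.7776
  f4: (p5, p2, p10) → 57.6839
  f5: (p7, p10, p4) → 15.7295
  f6: (p3, p10, p4) → 37.7272
  f7: (p3, p5, p4) → 7.5456
  f8: (p3, p5, p10) → 6.5039
  f9: (p1, p15, p16) → 21.7159
  f10: (p1, p7, p10) → 11.0429
  f11: (p1, p7, p16) → 55.1464
  f12: (p1, p10, p11) → 4.5035
  f13: (p1, p15, p11) → 41.5252
  f14: (p6, p15, p11) → 24.6247
  f15: (p6, p2, p4) → 88.6569
  f16: (p6, p15, p16) → 11.4112
  f17: (p6, p7, p4) → 23.5560
  f18: (p6, p7, p16) → 31.2333
  f19: (p14, p0, p11) → 25.2746
  f20: (p14, p6, p11) → 24.1028
  f21: (p13, p6, p2) → 58.2538
  f22: (p13, p14, p6) → 6.3206
  f23: (p13, p2, p0) → 17.3236
  f24: (p13, p14, p0) → 5.7371
Σ area = 762.796

Euler characteristic 14−36+24 = 2 ✓


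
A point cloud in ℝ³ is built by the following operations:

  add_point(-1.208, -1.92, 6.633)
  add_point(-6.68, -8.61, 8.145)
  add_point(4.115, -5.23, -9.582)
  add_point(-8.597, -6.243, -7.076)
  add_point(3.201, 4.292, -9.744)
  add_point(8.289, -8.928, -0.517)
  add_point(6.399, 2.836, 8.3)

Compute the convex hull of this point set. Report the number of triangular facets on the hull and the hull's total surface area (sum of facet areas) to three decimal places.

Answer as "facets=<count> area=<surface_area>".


Hull vertices (7/7): indices [0, 1, 2, 3, 4, 5, 6].

Triangle areas on the boundary:
  f1: (p6, p4, p5) → 118.0788
  f2: (p1, p5, p3) → 124.1066
  f3: (p1, p6, p5) → 116.1723
  f4: (p2, p5, p3) → 67.8681
  f5: (p2, p4, p3) → 62.1633
  f6: (p2, p4, p5) → 46.7115
  f7: (p0, p1, p3) → 66.6066
  f8: (p0, p1, p6) → 18.5750
  f9: (p0, p4, p3) → 120.3831
  f10: (p0, p6, p4) → 80.4416
Σ area = 821.107

Euler characteristic 7−15+10 = 2 ✓

facets=10 area=821.107


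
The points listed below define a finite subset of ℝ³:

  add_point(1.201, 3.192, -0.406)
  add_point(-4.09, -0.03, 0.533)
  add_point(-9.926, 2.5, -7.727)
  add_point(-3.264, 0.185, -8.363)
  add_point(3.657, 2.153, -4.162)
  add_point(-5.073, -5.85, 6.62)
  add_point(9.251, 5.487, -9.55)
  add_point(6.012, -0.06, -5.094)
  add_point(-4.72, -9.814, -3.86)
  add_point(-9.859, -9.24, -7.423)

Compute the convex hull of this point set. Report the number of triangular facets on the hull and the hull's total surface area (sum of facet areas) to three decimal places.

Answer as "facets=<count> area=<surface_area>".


Extreme-point indices: [0, 1, 2, 3, 5, 6, 7, 8, 9] — 9 of 10 on the boundary.

Facet areas (half cross-product norm):
  f1: (p0, p6, p2) → 81.7794
  f2: (p9, p8, p6) → 63.9907
  f3: (p9, p5, p2) → 87.6130
  f4: (p9, p5, p8) → 31.0240
  f5: (p7, p8, p6) → 31.7885
  f6: (p7, p5, p8) → 80.8392
  f7: (p7, p0, p6) → 27.6780
  f8: (p7, p0, p5) → 45.7136
  f9: (p1, p5, p2) → 32.7912
  f10: (p1, p0, p2) → 31.7911
  f11: (p1, p0, p5) → 22.0341
  f12: (p3, p6, p2) → 32.2924
  f13: (p3, p9, p2) → 39.2552
  f14: (p3, p9, p6) → 41.6559
Σ area = 650.246

Euler characteristic 9−21+14 = 2 ✓

facets=14 area=650.246


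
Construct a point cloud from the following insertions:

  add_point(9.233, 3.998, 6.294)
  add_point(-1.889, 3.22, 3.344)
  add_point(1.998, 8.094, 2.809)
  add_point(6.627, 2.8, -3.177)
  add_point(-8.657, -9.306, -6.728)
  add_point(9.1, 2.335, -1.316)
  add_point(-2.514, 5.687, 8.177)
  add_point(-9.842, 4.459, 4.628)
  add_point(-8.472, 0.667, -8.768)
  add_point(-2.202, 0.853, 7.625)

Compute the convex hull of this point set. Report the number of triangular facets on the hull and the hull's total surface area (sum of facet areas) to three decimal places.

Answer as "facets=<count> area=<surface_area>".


Hull vertices (9/10): indices [0, 2, 3, 4, 5, 6, 7, 8, 9].

Per-facet area ½‖(b−a)×(c−a)‖:
  f1: (p8, p4, p7) → 71.0312
  f2: (p2, p8, p7) → 86.5312
  f3: (p9, p4, p7) → 79.2033
  f4: (p9, p4, p0) → 103.0331
  f5: (p3, p2, p8) → 73.9356
  f6: (p3, p8, p4) → 82.4366
  f7: (p6, p9, p7) → 19.8758
  f8: (p6, p9, p0) → 28.5766
  f9: (p6, p2, p7) → 29.3215
  f10: (p6, p2, p0) → 33.3558
  f11: (p5, p4, p0) → 79.3466
  f12: (p5, p3, p4) → 24.2055
  f13: (p5, p2, p0) → 33.5606
  f14: (p5, p3, p2) → 14.3852
Σ area = 758.799

Check V−E+F: 9 − 21 + 14 = 2.

facets=14 area=758.799


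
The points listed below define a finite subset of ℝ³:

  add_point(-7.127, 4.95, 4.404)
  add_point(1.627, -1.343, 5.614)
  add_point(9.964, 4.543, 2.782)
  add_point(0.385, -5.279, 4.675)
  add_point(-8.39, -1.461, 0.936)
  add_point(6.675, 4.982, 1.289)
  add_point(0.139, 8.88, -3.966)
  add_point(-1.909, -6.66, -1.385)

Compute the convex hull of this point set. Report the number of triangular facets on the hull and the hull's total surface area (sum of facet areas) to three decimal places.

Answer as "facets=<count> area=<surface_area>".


facets=10 area=478.708

Points on the hull: [0, 1, 2, 3, 4, 6, 7] (7 of 8).

Area of each hull facet:
  f1: (p7, p6, p4) → 61.2248
  f2: (p7, p6, p2) → 95.4090
  f3: (p0, p6, p4) → 43.4150
  f4: (p0, p6, p2) → 74.5721
  f5: (p3, p7, p2) → 44.2720
  f6: (p3, p7, p4) → 28.3983
  f7: (p3, p0, p4) → 38.0009
  f8: (p1, p0, p2) → 55.1024
  f9: (p1, p3, p2) → 16.2573
  f10: (p1, p3, p0) → 22.0562
Σ area = 478.708

Euler characteristic 7−15+10 = 2 ✓


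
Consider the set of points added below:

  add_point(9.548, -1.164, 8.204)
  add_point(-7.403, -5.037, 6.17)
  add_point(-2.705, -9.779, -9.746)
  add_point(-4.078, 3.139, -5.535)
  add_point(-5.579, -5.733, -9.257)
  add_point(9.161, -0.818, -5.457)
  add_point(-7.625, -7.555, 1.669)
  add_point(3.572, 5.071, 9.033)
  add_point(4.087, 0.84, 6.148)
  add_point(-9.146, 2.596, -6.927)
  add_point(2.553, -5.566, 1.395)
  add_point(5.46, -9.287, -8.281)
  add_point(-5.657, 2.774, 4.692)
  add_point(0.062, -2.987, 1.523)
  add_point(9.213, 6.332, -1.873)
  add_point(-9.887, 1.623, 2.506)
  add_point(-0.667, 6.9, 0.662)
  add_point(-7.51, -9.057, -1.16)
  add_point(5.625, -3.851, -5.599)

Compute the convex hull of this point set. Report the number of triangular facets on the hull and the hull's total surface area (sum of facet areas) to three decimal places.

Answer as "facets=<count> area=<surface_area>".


Points on the hull: [0, 1, 2, 4, 5, 6, 7, 9, 11, 12, 14, 15, 16, 17] (14 of 19).

Facet areas (half cross-product norm):
  f1: (p7, p1, p0) → 65.9069
  f2: (p9, p16, p15) → 49.1335
  f3: (p11, p5, p0) → 63.4036
  f4: (p12, p16, p15) → 16.6218
  f5: (p12, p7, p16) → 35.0371
  f6: (p12, p1, p15) → 18.8204
  f7: (p12, p7, p1) → 40.2376
  f8: (p4, p9, p5) → 74.8109
  f9: (p4, p11, p2) → 17.9332
  f10: (p4, p11, p5) → 55.8285
  f11: (p14, p9, p16) → 53.8325
  f12: (p14, p9, p5) → 74.1491
  f13: (p14, p7, p16) → 47.6095
  f14: (p14, p5, p0) → 49.4789
  f15: (p14, p7, p0) → 50.6237
  f16: (p17, p11, p2) → 38.8247
  f17: (p17, p4, p2) → 22.2623
  f18: (p17, p11, p0) → 135.3062
  f19: (p17, p9, p15) → 53.3240
  f20: (p17, p4, p9) → 41.9164
  f21: (p6, p1, p0) → 43.7411
  f22: (p6, p17, p0) → 28.3104
  f23: (p6, p1, p15) → 20.6405
  f24: (p6, p17, p15) → 12.8030
Σ area = 1110.556

Euler characteristic 14−36+24 = 2 ✓

facets=24 area=1110.556


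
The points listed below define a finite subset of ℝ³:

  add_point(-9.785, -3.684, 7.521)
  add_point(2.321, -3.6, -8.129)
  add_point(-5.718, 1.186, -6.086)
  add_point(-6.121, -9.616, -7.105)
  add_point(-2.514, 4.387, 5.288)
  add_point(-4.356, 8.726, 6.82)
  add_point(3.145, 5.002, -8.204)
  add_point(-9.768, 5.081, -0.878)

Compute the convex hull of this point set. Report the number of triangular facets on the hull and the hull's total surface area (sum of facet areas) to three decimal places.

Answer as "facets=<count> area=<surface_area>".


8 of the 8 inputs are extreme points: [0, 1, 2, 3, 4, 5, 6, 7].

Triangle areas on the boundary:
  f1: (p7, p5, p0) → 59.0414
  f2: (p7, p3, p0) → 91.7342
  f3: (p7, p5, p6) → 74.6197
  f4: (p1, p3, p0) → 84.2356
  f5: (p1, p3, p6) → 34.0877
  f6: (p2, p3, p6) → 49.2135
  f7: (p2, p7, p6) → 34.2813
  f8: (p2, p7, p3) → 34.7364
  f9: (p4, p5, p6) → 33.3918
  f10: (p4, p1, p6) → 63.0351
  f11: (p4, p5, p0) → 25.9333
  f12: (p4, p1, p0) → 90.6394
Σ area = 674.949

Euler: V−E+F = 8−18+12 = 2.

facets=12 area=674.949


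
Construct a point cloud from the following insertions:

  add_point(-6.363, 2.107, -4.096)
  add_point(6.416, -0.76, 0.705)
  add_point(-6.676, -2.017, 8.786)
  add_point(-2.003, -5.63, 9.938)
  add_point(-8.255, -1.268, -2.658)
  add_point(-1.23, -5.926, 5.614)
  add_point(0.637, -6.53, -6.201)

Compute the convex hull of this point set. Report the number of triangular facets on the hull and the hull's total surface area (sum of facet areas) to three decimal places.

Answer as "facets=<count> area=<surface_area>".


Hull vertices (7/7): indices [0, 1, 2, 3, 4, 5, 6].

Facet areas (half cross-product norm):
  f1: (p0, p6, p4) → 22.4472
  f2: (p0, p6, p1) → 59.3130
  f3: (p5, p6, p4) → 57.6948
  f4: (p5, p3, p4) → 21.5909
  f5: (p5, p6, p1) → 52.1741
  f6: (p5, p3, p1) → 19.1160
  f7: (p2, p3, p1) → 39.9692
  f8: (p2, p0, p1) → 87.6966
  f9: (p2, p3, p4) → 32.8347
  f10: (p2, p0, p4) → 22.5141
Σ area = 415.351

Euler characteristic 7−15+10 = 2 ✓

facets=10 area=415.351


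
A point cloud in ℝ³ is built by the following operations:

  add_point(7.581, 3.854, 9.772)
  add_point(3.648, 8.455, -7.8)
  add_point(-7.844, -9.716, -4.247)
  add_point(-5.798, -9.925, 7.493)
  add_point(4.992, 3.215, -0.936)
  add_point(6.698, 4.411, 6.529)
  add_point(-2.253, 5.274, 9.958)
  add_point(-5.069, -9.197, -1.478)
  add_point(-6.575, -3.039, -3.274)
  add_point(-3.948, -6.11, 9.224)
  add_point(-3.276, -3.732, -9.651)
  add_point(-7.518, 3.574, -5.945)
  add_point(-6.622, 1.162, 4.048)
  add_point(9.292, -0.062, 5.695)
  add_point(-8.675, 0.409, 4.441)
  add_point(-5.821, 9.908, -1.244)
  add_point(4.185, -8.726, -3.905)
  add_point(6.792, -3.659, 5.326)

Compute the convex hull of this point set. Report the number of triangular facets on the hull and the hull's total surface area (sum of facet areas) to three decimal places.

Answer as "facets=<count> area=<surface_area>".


facets=22 area=1185.494

13 of the 18 inputs are extreme points: [0, 1, 2, 3, 6, 9, 10, 11, 13, 14, 15, 16, 17].

Facet areas (half cross-product norm):
  f1: (p2, p3, p14) → 62.7384
  f2: (p11, p1, p10) → 56.0943
  f3: (p11, p2, p14) → 66.7183
  f4: (p11, p2, p10) → 42.6913
  f5: (p0, p1, p13) → 49.6248
  f6: (p15, p11, p1) → 45.2729
  f7: (p15, p0, p1) → 101.8157
  f8: (p15, p0, p6) → 59.5898
  f9: (p15, p6, p14) → 53.2935
  f10: (p15, p11, p14) → 41.9595
  f11: (p9, p0, p6) → 57.3050
  f12: (p9, p3, p14) → 21.0843
  f13: (p9, p6, p14) → 43.9810
  f14: (p17, p0, p13) → 11.6849
  f15: (p17, p9, p3) → 24.2841
  f16: (p17, p9, p0) → 50.9911
  f17: (p16, p2, p10) → 47.5306
  f18: (p16, p2, p3) → 70.5398
  f19: (p16, p17, p13) → 19.2468
  f20: (p16, p17, p3) → 73.8925
  f21: (p16, p1, p13) → 109.8060
  f22: (p16, p1, p10) → 75.3495
Σ area = 1185.494

Euler: V−E+F = 13−33+22 = 2.


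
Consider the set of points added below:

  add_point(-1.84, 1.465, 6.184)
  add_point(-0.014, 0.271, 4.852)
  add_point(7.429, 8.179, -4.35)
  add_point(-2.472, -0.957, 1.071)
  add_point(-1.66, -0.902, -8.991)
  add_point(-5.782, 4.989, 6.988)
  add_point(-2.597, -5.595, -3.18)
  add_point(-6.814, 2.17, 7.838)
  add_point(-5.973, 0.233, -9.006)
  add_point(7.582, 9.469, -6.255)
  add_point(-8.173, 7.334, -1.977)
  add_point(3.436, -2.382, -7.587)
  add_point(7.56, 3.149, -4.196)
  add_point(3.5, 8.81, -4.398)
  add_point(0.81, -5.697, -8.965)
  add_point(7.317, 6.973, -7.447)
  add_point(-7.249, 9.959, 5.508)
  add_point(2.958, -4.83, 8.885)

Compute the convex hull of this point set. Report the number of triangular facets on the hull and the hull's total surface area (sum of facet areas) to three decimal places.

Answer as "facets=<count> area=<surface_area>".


Hull vertices (14/18): indices [2, 4, 5, 6, 7, 8, 9, 10, 11, 12, 14, 15, 16, 17].

Triangle areas on the boundary:
  f1: (p16, p9, p10) → 65.4714
  f2: (p8, p9, p10) → 80.4937
  f3: (p7, p16, p10) → 32.4819
  f4: (p7, p8, p10) → 55.2442
  f5: (p2, p16, p9) → 18.2219
  f6: (p2, p16, p17) → 145.9135
  f7: (p2, p12, p9) → 4.7171
  f8: (p2, p12, p17) → 34.4974
  f9: (p15, p8, p9) → 17.6087
  f10: (p15, p12, p9) → 6.3943
  f11: (p11, p17, p14) → 36.4464
  f12: (p11, p12, p17) → 60.7759
  f13: (p11, p15, p14) → 8.8902
  f14: (p11, p15, p12) → 18.7686
  f15: (p5, p16, p17) → 15.5889
  f16: (p5, p7, p17) → 18.0703
  f17: (p5, p7, p16) → 4.8356
  f18: (p6, p8, p14) → 27.8772
  f19: (p6, p7, p8) → 62.8436
  f20: (p6, p17, p14) → 36.6897
  f21: (p6, p7, p17) → 74.1291
  f22: (p4, p8, p14) → 8.9388
  f23: (p4, p15, p14) → 31.5295
  f24: (p4, p15, p8) → 22.3362
Σ area = 888.764

Euler characteristic 14−36+24 = 2 ✓

facets=24 area=888.764


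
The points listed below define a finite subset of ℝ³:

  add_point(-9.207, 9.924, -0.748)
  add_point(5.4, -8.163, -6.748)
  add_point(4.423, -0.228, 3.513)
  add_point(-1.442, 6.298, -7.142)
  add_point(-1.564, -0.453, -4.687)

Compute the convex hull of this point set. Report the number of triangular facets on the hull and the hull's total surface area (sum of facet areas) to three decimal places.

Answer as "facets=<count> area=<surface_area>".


Points on the hull: [0, 1, 2, 3, 4] (5 of 5).

Facet areas (half cross-product norm):
  f1: (p3, p2, p0) → 73.7900
  f2: (p3, p2, p1) → 85.9529
  f3: (p4, p2, p0) → 68.2036
  f4: (p4, p2, p1) → 52.5331
  f5: (p4, p3, p0) → 38.2096
  f6: (p4, p3, p1) → 30.2572
Σ area = 348.946

Check V−E+F: 5 − 9 + 6 = 2.

facets=6 area=348.946


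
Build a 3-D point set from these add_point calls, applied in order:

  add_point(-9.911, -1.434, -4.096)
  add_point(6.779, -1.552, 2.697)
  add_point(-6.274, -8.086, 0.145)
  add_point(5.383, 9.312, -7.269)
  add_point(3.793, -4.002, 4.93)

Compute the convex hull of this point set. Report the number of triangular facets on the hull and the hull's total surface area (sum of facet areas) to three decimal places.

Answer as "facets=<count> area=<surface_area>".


facets=6 area=423.143

Hull vertices (5/5): indices [0, 1, 2, 3, 4].

Per-facet area ½‖(b−a)×(c−a)‖:
  f1: (p2, p3, p0) → 81.0337
  f2: (p2, p3, p1) → 108.8665
  f3: (p4, p3, p0) → 137.5153
  f4: (p4, p3, p1) → 24.3248
  f5: (p4, p2, p0) → 49.3704
  f6: (p4, p2, p1) → 22.0327
Σ area = 423.143

Check V−E+F: 5 − 9 + 6 = 2.


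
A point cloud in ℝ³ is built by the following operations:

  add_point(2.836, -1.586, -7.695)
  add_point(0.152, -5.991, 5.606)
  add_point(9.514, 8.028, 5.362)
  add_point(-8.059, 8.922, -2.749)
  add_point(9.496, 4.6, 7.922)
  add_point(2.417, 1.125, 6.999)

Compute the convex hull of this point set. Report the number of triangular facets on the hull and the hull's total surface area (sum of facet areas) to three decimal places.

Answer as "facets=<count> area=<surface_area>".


facets=8 area=561.055

Extreme-point indices: [0, 1, 2, 3, 4, 5] — 6 of 6 on the boundary.

Facet areas (half cross-product norm):
  f1: (p0, p2, p3) → 131.6799
  f2: (p0, p1, p3) → 110.9442
  f3: (p5, p1, p3) → 61.2266
  f4: (p4, p5, p1) → 21.6211
  f5: (p4, p0, p2) → 37.5129
  f6: (p4, p0, p1) → 100.0195
  f7: (p4, p2, p3) → 39.7456
  f8: (p4, p5, p3) → 58.3054
Σ area = 561.055

Euler: V−E+F = 6−12+8 = 2.


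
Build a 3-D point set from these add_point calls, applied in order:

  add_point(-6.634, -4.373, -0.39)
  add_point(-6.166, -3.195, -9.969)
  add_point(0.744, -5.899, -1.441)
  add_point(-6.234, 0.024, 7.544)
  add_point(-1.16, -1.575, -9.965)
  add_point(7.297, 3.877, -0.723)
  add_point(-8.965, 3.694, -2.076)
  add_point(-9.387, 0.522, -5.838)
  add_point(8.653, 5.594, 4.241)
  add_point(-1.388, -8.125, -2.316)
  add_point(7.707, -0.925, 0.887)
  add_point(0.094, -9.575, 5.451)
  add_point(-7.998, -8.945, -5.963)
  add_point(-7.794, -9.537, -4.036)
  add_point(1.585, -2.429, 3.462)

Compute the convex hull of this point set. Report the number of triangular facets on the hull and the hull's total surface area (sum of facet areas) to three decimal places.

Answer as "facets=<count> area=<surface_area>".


Extreme-point indices: [1, 3, 4, 5, 6, 7, 8, 9, 10, 11, 12, 13] — 12 of 15 on the boundary.

Per-facet area ½‖(b−a)×(c−a)‖:
  f1: (p3, p11, p8) → 91.8178
  f2: (p6, p3, p8) → 86.2738
  f3: (p6, p4, p7) → 21.3528
  f4: (p10, p11, p8) → 38.9301
  f5: (p5, p10, p8) → 13.7816
  f6: (p5, p10, p4) → 34.4894
  f7: (p5, p6, p8) → 41.8075
  f8: (p5, p6, p4) → 82.0070
  f9: (p9, p10, p11) → 46.3130
  f10: (p9, p10, p4) → 59.3332
  f11: (p9, p12, p4) → 36.7731
  f12: (p13, p3, p11) → 70.4681
  f13: (p13, p9, p11) → 25.1951
  f14: (p13, p9, p12) → 6.6044
  f15: (p13, p12, p7) → 9.2742
  f16: (p13, p6, p7) → 22.4228
  f17: (p13, p6, p3) → 69.5941
  f18: (p1, p4, p7) → 16.1278
  f19: (p1, p12, p7) → 23.2563
  f20: (p1, p12, p4) → 16.6686
Σ area = 812.491

Euler: V−E+F = 12−30+20 = 2.

facets=20 area=812.491


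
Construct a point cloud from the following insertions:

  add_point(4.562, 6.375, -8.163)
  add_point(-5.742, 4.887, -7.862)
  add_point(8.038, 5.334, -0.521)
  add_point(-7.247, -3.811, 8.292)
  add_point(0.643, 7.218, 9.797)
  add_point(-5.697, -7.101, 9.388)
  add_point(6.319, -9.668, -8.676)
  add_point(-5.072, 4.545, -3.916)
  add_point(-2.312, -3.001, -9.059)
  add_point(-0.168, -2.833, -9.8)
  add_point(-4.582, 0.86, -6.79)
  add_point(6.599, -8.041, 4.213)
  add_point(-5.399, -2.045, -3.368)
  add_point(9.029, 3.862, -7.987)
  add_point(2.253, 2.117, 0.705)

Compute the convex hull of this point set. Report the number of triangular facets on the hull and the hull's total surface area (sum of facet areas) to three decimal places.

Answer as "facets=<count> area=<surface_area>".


13 of the 15 inputs are extreme points: [0, 1, 2, 3, 4, 5, 6, 7, 8, 9, 11, 12, 13].

Triangle areas on the boundary:
  f1: (p9, p6, p13) → 54.0756
  f2: (p11, p6, p13) → 88.3579
  f3: (p7, p1, p3) → 16.9594
  f4: (p12, p1, p3) → 37.5648
  f5: (p0, p9, p13) → 26.8600
  f6: (p0, p1, p9) → 44.9381
  f7: (p4, p7, p3) → 91.3115
  f8: (p4, p7, p1) → 10.3053
  f9: (p4, p0, p1) → 93.2075
  f10: (p5, p11, p6) → 80.6269
  f11: (p5, p12, p3) → 21.2634
  f12: (p5, p4, p3) → 23.3654
  f13: (p5, p4, p11) → 99.9992
  f14: (p8, p1, p9) → 9.2519
  f15: (p8, p12, p1) → 25.5351
  f16: (p8, p9, p6) → 8.9963
  f17: (p8, p5, p6) → 104.7197
  f18: (p8, p5, p12) → 28.9435
  f19: (p2, p11, p13) → 54.0481
  f20: (p2, p4, p11) → 89.8874
  f21: (p2, p0, p13) → 19.3805
  f22: (p2, p4, p0) → 47.8721
Σ area = 1077.470

Euler characteristic 13−33+22 = 2 ✓

facets=22 area=1077.470


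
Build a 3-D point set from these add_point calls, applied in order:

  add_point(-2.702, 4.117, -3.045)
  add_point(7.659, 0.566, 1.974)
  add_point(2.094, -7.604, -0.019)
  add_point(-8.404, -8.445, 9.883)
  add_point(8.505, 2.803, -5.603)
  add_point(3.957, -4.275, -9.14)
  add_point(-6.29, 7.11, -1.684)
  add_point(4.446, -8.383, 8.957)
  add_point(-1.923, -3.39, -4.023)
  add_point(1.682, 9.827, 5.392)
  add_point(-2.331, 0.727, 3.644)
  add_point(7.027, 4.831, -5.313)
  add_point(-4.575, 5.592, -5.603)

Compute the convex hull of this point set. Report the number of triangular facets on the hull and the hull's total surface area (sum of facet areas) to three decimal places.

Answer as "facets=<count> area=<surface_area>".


facets=18 area=933.371

Hull vertices (11/13): indices [1, 2, 3, 4, 5, 6, 7, 8, 9, 11, 12].

Area of each hull facet:
  f1: (p7, p9, p3) → 119.8458
  f2: (p7, p5, p4) → 82.6490
  f3: (p6, p9, p3) → 106.6442
  f4: (p1, p9, p4) → 45.5591
  f5: (p1, p7, p4) → 27.6741
  f6: (p1, p7, p9) → 65.0949
  f7: (p2, p5, p3) → 43.9604
  f8: (p2, p7, p3) → 58.9788
  f9: (p2, p7, p5) → 22.7057
  f10: (p12, p6, p3) → 42.4023
  f11: (p12, p6, p9) → 23.2517
  f12: (p8, p5, p3) → 35.6262
  f13: (p8, p12, p3) → 72.4894
  f14: (p8, p12, p5) → 36.4432
  f15: (p11, p5, p4) → 10.6836
  f16: (p11, p12, p5) → 58.2764
  f17: (p11, p9, p4) → 12.5113
  f18: (p11, p12, p9) → 68.5744
Σ area = 933.371

Check V−E+F: 11 − 27 + 18 = 2.


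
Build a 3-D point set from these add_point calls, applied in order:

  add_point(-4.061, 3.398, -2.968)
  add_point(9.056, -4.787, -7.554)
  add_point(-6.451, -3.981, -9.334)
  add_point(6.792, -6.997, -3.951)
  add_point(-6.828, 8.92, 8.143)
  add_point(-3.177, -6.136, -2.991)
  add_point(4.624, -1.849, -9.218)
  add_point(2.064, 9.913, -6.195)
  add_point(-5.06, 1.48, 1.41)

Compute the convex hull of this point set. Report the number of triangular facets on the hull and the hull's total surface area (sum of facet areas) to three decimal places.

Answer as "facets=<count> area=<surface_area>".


facets=10 area=678.332

Hull vertices (7/9): indices [1, 2, 3, 4, 5, 6, 7].

Facet areas (half cross-product norm):
  f1: (p7, p1, p4) → 133.8997
  f2: (p7, p2, p4) → 138.4583
  f3: (p5, p2, p4) → 69.9077
  f4: (p6, p2, p1) → 22.9074
  f5: (p6, p7, p1) → 27.8894
  f6: (p6, p7, p2) → 69.9771
  f7: (p3, p2, p1) → 34.9719
  f8: (p3, p5, p2) → 34.6803
  f9: (p3, p1, p4) → 54.5744
  f10: (p3, p5, p4) → 91.0659
Σ area = 678.332

Euler characteristic 7−15+10 = 2 ✓
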